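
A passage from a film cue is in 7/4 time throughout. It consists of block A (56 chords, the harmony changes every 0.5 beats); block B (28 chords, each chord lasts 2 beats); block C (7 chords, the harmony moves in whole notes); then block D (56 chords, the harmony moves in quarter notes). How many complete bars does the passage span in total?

A: 56 × 0.5 = 28 beats = 4 bars.
B: 28 × 2 = 56 beats = 8 bars.
C: 7 × 4 = 28 beats = 4 bars.
D: 56 × 1 = 56 beats = 8 bars.
Total: 4 + 8 + 4 + 8 = 24 bars.

24 bars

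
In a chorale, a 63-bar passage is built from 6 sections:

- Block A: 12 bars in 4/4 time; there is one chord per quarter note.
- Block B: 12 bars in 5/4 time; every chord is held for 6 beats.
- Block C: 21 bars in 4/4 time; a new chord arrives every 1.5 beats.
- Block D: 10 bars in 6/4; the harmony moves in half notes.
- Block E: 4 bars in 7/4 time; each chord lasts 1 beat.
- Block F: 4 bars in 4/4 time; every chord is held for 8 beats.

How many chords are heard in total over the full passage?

A: 12 bars × 4 beats = 48 beats; 1 beat/chord → 48 chords.
B: 12 bars × 5 beats = 60 beats; 6 beats/chord → 10 chords.
C: 21 bars × 4 beats = 84 beats; 1.5 beats/chord → 56 chords.
D: 10 bars × 6 beats = 60 beats; 2 beats/chord → 30 chords.
E: 4 bars × 7 beats = 28 beats; 1 beat/chord → 28 chords.
F: 4 bars × 4 beats = 16 beats; 8 beats/chord → 2 chords.
Total: 48 + 10 + 56 + 30 + 28 + 2 = 174.

174 chords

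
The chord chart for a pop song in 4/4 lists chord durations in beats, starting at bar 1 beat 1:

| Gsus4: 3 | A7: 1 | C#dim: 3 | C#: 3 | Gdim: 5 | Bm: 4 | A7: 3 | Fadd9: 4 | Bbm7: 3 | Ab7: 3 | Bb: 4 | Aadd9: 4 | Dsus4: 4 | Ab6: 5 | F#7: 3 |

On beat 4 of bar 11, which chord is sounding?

Beat 4 of bar 11 is beat (11−1)×4 + 4 = 44 overall.
Running totals: Gsus4 ends at 3, A7 ends at 4, C#dim ends at 7, C# ends at 10, Gdim ends at 15, Bm ends at 19, A7 ends at 22, Fadd9 ends at 26, Bbm7 ends at 29, Ab7 ends at 32, Bb ends at 36, Aadd9 ends at 40, Dsus4 ends at 44.
Beat 44 falls within Dsus4.

Dsus4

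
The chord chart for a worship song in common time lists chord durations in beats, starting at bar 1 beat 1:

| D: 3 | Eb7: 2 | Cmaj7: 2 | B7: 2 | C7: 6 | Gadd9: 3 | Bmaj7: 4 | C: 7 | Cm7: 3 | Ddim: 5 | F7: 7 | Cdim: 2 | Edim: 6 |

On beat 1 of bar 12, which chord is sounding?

Beat 1 of bar 12 is beat (12−1)×4 + 1 = 45 overall.
Running totals: D ends at 3, Eb7 ends at 5, Cmaj7 ends at 7, B7 ends at 9, C7 ends at 15, Gadd9 ends at 18, Bmaj7 ends at 22, C ends at 29, Cm7 ends at 32, Ddim ends at 37, F7 ends at 44, Cdim ends at 46.
Beat 45 falls within Cdim.

Cdim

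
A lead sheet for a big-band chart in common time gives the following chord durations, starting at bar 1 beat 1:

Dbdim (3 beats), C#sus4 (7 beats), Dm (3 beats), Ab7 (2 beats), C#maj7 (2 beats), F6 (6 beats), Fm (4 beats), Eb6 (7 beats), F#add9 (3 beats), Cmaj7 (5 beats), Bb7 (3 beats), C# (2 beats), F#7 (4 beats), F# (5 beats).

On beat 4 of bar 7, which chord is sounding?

Beat 4 of bar 7 is beat (7−1)×4 + 4 = 28 overall.
Running totals: Dbdim ends at 3, C#sus4 ends at 10, Dm ends at 13, Ab7 ends at 15, C#maj7 ends at 17, F6 ends at 23, Fm ends at 27, Eb6 ends at 34.
Beat 28 falls within Eb6.

Eb6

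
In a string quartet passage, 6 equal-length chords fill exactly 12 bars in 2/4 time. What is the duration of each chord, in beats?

4 beats

12 bars × 2 beats/bar = 24 beats total.
24 beats ÷ 6 chords = 4 beats per chord.
(That is a whole note.)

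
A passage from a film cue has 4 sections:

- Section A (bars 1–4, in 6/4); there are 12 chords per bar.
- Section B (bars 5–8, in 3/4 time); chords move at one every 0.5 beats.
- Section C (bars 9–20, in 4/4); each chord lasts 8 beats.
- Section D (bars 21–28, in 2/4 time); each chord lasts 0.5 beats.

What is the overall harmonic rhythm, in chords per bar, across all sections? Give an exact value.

55/14 chords per bar

A: 4 × 6 = 24 beats ÷ 0.5 = 48 chords.
B: 4 × 3 = 12 beats ÷ 0.5 = 24 chords.
C: 12 × 4 = 48 beats ÷ 8 = 6 chords.
D: 8 × 2 = 16 beats ÷ 0.5 = 32 chords.
Overall: 110 chords over 28 bars → 110/28 = 55/14 chords per bar.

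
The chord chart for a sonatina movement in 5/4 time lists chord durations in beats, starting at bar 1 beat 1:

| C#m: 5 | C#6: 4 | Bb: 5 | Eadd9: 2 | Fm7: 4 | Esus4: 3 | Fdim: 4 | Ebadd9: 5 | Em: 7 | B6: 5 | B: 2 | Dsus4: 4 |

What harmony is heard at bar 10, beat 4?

Beat 4 of bar 10 is beat (10−1)×5 + 4 = 49 overall.
Running totals: C#m ends at 5, C#6 ends at 9, Bb ends at 14, Eadd9 ends at 16, Fm7 ends at 20, Esus4 ends at 23, Fdim ends at 27, Ebadd9 ends at 32, Em ends at 39, B6 ends at 44, B ends at 46, Dsus4 ends at 50.
Beat 49 falls within Dsus4.

Dsus4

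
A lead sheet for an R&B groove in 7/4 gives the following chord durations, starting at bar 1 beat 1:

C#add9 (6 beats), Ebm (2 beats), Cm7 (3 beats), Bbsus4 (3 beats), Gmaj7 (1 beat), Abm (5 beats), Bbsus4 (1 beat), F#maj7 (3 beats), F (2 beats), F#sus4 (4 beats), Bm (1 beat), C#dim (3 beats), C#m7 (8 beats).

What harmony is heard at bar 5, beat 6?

C#dim

Beat 6 of bar 5 is beat (5−1)×7 + 6 = 34 overall.
Running totals: C#add9 ends at 6, Ebm ends at 8, Cm7 ends at 11, Bbsus4 ends at 14, Gmaj7 ends at 15, Abm ends at 20, Bbsus4 ends at 21, F#maj7 ends at 24, F ends at 26, F#sus4 ends at 30, Bm ends at 31, C#dim ends at 34.
Beat 34 falls within C#dim.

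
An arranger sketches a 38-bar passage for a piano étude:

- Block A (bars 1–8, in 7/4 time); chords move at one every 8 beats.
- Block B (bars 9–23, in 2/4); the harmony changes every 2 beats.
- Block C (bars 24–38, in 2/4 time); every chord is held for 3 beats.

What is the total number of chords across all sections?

32 chords

A: 8·7 = 56 beats, 56/8 = 7 chords.
B: 15·2 = 30 beats, 30/2 = 15 chords.
C: 15·2 = 30 beats, 30/3 = 10 chords.
Total: 7 + 15 + 10 = 32.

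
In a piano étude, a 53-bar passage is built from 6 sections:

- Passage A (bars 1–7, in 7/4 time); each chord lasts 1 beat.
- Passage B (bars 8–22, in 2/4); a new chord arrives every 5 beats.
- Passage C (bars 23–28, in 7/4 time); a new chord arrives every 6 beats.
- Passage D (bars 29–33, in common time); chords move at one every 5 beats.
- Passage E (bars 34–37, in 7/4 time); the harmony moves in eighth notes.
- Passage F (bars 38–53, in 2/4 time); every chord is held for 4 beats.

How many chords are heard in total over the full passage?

A has 49 beats and chords last 1 each, so 49 chords.
B has 30 beats and chords last 5 each, so 6 chords.
C has 42 beats and chords last 6 each, so 7 chords.
D has 20 beats and chords last 5 each, so 4 chords.
E has 28 beats and chords last 0.5 each, so 56 chords.
F has 32 beats and chords last 4 each, so 8 chords.
Total: 49 + 6 + 7 + 4 + 56 + 8 = 130.

130 chords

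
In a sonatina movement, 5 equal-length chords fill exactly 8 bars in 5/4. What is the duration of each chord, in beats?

8 beats

8 bars × 5 beats/bar = 40 beats total.
40 beats ÷ 5 chords = 8 beats per chord.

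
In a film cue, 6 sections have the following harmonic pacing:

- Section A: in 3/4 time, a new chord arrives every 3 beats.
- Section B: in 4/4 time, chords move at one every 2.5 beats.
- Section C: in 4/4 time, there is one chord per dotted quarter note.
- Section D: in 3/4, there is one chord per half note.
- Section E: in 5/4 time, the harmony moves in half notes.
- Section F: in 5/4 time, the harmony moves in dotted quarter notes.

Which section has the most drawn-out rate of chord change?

Section A

A: 3/3 = 1 chord/bar.
B: 4/2.5 = 1.6 chords/bar.
C: 4/1.5 = 8/3 chords/bar.
D: 3/2 = 1.5 chords/bar.
E: 5/2 = 2.5 chords/bar.
F: 5/1.5 = 10/3 chords/bar.
Slowest is A at 1 chords/bar.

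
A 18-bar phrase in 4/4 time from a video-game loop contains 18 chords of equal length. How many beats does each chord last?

4 beats

18 bars × 4 beats/bar = 72 beats total.
72 beats ÷ 18 chords = 4 beats per chord.
(That is a whole note.)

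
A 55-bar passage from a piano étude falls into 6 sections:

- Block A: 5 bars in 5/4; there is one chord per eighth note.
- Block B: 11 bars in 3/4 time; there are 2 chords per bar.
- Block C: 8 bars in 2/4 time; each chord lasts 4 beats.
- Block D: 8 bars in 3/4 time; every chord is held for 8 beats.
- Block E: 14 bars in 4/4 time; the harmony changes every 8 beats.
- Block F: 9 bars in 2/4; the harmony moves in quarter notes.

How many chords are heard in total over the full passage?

A has 25 beats and chords last 0.5 each, so 50 chords.
B has 33 beats and chords last 1.5 each, so 22 chords.
C has 16 beats and chords last 4 each, so 4 chords.
D has 24 beats and chords last 8 each, so 3 chords.
E has 56 beats and chords last 8 each, so 7 chords.
F has 18 beats and chords last 1 each, so 18 chords.
Total: 50 + 22 + 4 + 3 + 7 + 18 = 104.

104 chords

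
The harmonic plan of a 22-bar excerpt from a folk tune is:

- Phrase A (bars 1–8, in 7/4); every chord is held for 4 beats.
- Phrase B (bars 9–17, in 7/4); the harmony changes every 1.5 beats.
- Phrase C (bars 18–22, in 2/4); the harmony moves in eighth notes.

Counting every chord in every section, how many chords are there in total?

A has 56 beats and chords last 4 each, so 14 chords.
B has 63 beats and chords last 1.5 each, so 42 chords.
C has 10 beats and chords last 0.5 each, so 20 chords.
Total: 14 + 42 + 20 = 76.

76 chords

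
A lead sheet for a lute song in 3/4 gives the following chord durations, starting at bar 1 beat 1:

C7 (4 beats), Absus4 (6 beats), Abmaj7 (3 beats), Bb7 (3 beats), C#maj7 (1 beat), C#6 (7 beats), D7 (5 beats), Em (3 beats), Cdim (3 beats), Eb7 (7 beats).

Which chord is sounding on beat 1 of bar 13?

Beat 1 of bar 13 is beat (13−1)×3 + 1 = 37 overall.
Running totals: C7 ends at 4, Absus4 ends at 10, Abmaj7 ends at 13, Bb7 ends at 16, C#maj7 ends at 17, C#6 ends at 24, D7 ends at 29, Em ends at 32, Cdim ends at 35, Eb7 ends at 42.
Beat 37 falls within Eb7.

Eb7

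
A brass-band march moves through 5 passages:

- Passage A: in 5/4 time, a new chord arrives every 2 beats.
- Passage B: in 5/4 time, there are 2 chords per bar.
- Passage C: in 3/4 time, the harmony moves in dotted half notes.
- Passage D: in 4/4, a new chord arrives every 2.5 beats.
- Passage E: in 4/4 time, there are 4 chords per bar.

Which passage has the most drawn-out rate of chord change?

Passage C

A: each chord is 2 beats in 5/4, so 2.5 per bar.
B: each chord is 2.5 beats in 5/4, so 2 per bar.
C: each chord is 3 beats in 3/4, so 1 per bar.
D: each chord is 2.5 beats in 4/4, so 1.6 per bar.
E: each chord is 1 beat in 4/4, so 4 per bar.
Slowest is C at 1 chords/bar.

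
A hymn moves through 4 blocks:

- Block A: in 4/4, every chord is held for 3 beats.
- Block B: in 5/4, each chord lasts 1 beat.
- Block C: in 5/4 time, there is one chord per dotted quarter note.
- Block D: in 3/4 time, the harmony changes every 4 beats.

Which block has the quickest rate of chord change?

A: 4/3 = 4/3 chords/bar.
B: 5/1 = 5 chords/bar.
C: 5/1.5 = 10/3 chords/bar.
D: 3/4 = 0.75 chords/bar.
Fastest is B at 5 chords/bar.

Block B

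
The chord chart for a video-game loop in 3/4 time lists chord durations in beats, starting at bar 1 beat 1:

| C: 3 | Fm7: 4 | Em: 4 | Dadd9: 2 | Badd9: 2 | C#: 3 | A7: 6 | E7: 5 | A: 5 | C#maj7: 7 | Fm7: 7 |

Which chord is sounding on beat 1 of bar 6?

C#

Beat 1 of bar 6 is beat (6−1)×3 + 1 = 16 overall.
Running totals: C ends at 3, Fm7 ends at 7, Em ends at 11, Dadd9 ends at 13, Badd9 ends at 15, C# ends at 18.
Beat 16 falls within C#.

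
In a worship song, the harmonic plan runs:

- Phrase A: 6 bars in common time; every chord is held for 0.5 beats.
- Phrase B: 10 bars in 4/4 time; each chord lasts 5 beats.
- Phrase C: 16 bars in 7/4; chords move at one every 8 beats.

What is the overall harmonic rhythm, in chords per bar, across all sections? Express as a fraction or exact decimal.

35/16 chords per bar

A: 6 bars of 4 beats is 24 beats; at 0.5 beats each that's 48 chords.
B: 10 bars of 4 beats is 40 beats; at 5 beats each that's 8 chords.
C: 16 bars of 7 beats is 112 beats; at 8 beats each that's 14 chords.
Overall: 70 chords over 32 bars → 70/32 = 35/16 chords per bar.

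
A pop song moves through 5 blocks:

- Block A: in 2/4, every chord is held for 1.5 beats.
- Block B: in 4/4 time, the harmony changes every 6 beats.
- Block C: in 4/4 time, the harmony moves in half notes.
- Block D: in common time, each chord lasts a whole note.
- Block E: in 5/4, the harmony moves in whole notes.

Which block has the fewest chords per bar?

A: 2 beats/bar ÷ 1.5 beats/chord = 4/3 chords/bar.
B: 4 beats/bar ÷ 6 beats/chord = 2/3 chords/bar.
C: 4 beats/bar ÷ 2 beats/chord = 2 chords/bar.
D: 4 beats/bar ÷ 4 beats/chord = 1 chord/bar.
E: 5 beats/bar ÷ 4 beats/chord = 1.25 chords/bar.
Slowest is B at 2/3 chords/bar.

Block B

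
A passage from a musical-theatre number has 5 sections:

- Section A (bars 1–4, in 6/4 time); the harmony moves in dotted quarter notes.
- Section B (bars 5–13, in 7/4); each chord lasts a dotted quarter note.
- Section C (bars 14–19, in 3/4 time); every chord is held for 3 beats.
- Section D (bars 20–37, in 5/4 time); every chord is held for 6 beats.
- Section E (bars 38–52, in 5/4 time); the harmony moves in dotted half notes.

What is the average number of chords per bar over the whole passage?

2 chords per bar

A: 4 × 6 = 24 beats ÷ 1.5 = 16 chords.
B: 9 × 7 = 63 beats ÷ 1.5 = 42 chords.
C: 6 × 3 = 18 beats ÷ 3 = 6 chords.
D: 18 × 5 = 90 beats ÷ 6 = 15 chords.
E: 15 × 5 = 75 beats ÷ 3 = 25 chords.
Overall: 104 chords over 52 bars → 104/52 = 2 chords per bar.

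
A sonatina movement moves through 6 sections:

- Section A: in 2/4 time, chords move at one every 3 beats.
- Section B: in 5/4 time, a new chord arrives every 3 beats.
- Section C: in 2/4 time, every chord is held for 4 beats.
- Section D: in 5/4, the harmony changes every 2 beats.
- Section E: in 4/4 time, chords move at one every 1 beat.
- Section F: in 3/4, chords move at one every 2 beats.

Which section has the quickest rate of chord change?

A: 2/3 = 2/3 chords/bar.
B: 5/3 = 5/3 chords/bar.
C: 2/4 = 0.5 chords/bar.
D: 5/2 = 2.5 chords/bar.
E: 4/1 = 4 chords/bar.
F: 3/2 = 1.5 chords/bar.
Fastest is E at 4 chords/bar.

Section E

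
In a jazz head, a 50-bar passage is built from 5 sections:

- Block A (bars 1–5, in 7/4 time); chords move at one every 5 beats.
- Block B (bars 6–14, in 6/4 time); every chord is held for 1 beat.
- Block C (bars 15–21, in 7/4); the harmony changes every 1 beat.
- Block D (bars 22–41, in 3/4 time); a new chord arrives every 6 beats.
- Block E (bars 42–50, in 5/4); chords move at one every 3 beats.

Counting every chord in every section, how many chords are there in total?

A: 5·7 = 35 beats, 35/5 = 7 chords.
B: 9·6 = 54 beats, 54/1 = 54 chords.
C: 7·7 = 49 beats, 49/1 = 49 chords.
D: 20·3 = 60 beats, 60/6 = 10 chords.
E: 9·5 = 45 beats, 45/3 = 15 chords.
Total: 7 + 54 + 49 + 10 + 15 = 135.

135 chords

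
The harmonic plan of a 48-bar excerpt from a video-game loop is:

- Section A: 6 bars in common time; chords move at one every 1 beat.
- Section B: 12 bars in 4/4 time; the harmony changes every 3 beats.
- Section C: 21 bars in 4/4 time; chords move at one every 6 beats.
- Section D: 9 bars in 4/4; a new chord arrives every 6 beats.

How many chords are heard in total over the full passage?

60 chords

A has 24 beats and chords last 1 each, so 24 chords.
B has 48 beats and chords last 3 each, so 16 chords.
C has 84 beats and chords last 6 each, so 14 chords.
D has 36 beats and chords last 6 each, so 6 chords.
Total: 24 + 16 + 14 + 6 = 60.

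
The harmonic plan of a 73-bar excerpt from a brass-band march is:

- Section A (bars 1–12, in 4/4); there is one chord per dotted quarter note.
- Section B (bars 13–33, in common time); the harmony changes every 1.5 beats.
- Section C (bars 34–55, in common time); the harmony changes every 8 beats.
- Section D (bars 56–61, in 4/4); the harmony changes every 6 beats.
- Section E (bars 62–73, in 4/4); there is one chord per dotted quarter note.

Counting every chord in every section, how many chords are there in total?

A has 48 beats and chords last 1.5 each, so 32 chords.
B has 84 beats and chords last 1.5 each, so 56 chords.
C has 88 beats and chords last 8 each, so 11 chords.
D has 24 beats and chords last 6 each, so 4 chords.
E has 48 beats and chords last 1.5 each, so 32 chords.
Total: 32 + 56 + 11 + 4 + 32 = 135.

135 chords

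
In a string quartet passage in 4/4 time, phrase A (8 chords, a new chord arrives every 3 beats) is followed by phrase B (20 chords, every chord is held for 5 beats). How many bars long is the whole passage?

A: 8 × 3 = 24 beats = 6 bars.
B: 20 × 5 = 100 beats = 25 bars.
Total: 6 + 25 = 31 bars.

31 bars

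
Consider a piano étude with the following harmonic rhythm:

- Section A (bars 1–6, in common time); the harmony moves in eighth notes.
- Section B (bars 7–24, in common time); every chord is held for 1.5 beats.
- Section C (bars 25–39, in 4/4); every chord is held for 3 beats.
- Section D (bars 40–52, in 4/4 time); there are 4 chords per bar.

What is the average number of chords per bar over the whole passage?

A: 6 bars of 4 beats is 24 beats; at 0.5 beats each that's 48 chords.
B: 18 bars of 4 beats is 72 beats; at 1.5 beats each that's 48 chords.
C: 15 bars of 4 beats is 60 beats; at 3 beats each that's 20 chords.
D: 13 bars of 4 beats is 52 beats; at 1 beat each that's 52 chords.
Overall: 168 chords over 52 bars → 168/52 = 42/13 chords per bar.

42/13 chords per bar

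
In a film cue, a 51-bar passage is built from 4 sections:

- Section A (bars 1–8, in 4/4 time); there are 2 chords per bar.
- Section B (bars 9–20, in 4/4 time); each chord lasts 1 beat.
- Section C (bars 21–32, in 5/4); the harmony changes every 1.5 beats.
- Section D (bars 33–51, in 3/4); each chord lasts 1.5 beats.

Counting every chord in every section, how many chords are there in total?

142 chords

A has 32 beats and chords last 2 each, so 16 chords.
B has 48 beats and chords last 1 each, so 48 chords.
C has 60 beats and chords last 1.5 each, so 40 chords.
D has 57 beats and chords last 1.5 each, so 38 chords.
Total: 16 + 48 + 40 + 38 = 142.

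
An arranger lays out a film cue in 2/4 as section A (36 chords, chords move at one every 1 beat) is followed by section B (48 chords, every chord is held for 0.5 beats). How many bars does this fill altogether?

30 bars

A: 36 × 1 = 36 beats = 18 bars.
B: 48 × 0.5 = 24 beats = 12 bars.
Total: 18 + 12 = 30 bars.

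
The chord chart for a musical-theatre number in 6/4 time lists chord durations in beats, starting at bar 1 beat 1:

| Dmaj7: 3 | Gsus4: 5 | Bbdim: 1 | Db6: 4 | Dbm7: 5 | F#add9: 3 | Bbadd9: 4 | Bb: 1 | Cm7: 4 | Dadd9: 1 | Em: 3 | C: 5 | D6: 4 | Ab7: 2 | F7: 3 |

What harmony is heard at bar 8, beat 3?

Beat 3 of bar 8 is beat (8−1)×6 + 3 = 45 overall.
Running totals: Dmaj7 ends at 3, Gsus4 ends at 8, Bbdim ends at 9, Db6 ends at 13, Dbm7 ends at 18, F#add9 ends at 21, Bbadd9 ends at 25, Bb ends at 26, Cm7 ends at 30, Dadd9 ends at 31, Em ends at 34, C ends at 39, D6 ends at 43, Ab7 ends at 45.
Beat 45 falls within Ab7.

Ab7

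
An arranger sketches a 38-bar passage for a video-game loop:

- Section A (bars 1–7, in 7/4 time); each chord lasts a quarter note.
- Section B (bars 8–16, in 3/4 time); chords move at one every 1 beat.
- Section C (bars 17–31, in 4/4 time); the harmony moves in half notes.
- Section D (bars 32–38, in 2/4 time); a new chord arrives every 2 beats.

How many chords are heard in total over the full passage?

A: 7·7 = 49 beats, 49/1 = 49 chords.
B: 9·3 = 27 beats, 27/1 = 27 chords.
C: 15·4 = 60 beats, 60/2 = 30 chords.
D: 7·2 = 14 beats, 14/2 = 7 chords.
Total: 49 + 27 + 30 + 7 = 113.

113 chords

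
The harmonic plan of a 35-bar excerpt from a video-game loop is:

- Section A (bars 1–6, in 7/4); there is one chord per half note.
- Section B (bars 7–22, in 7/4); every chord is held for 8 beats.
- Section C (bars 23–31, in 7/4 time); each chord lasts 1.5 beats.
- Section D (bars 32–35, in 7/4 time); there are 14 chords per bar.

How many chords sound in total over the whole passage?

A: 6·7 = 42 beats, 42/2 = 21 chords.
B: 16·7 = 112 beats, 112/8 = 14 chords.
C: 9·7 = 63 beats, 63/1.5 = 42 chords.
D: 4·7 = 28 beats, 28/0.5 = 56 chords.
Total: 21 + 14 + 42 + 56 = 133.

133 chords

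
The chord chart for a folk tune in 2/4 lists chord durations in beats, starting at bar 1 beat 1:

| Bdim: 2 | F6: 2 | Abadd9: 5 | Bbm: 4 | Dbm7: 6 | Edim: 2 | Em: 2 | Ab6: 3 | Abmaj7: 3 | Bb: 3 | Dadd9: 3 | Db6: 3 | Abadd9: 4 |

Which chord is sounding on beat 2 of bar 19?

Beat 2 of bar 19 is beat (19−1)×2 + 2 = 38 overall.
Running totals: Bdim ends at 2, F6 ends at 4, Abadd9 ends at 9, Bbm ends at 13, Dbm7 ends at 19, Edim ends at 21, Em ends at 23, Ab6 ends at 26, Abmaj7 ends at 29, Bb ends at 32, Dadd9 ends at 35, Db6 ends at 38.
Beat 38 falls within Db6.

Db6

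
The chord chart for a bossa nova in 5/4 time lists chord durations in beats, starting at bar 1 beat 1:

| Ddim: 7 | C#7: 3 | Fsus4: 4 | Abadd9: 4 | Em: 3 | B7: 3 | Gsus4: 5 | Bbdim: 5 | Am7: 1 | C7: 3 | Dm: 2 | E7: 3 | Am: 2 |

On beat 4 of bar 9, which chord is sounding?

Beat 4 of bar 9 is beat (9−1)×5 + 4 = 44 overall.
Running totals: Ddim ends at 7, C#7 ends at 10, Fsus4 ends at 14, Abadd9 ends at 18, Em ends at 21, B7 ends at 24, Gsus4 ends at 29, Bbdim ends at 34, Am7 ends at 35, C7 ends at 38, Dm ends at 40, E7 ends at 43, Am ends at 45.
Beat 44 falls within Am.

Am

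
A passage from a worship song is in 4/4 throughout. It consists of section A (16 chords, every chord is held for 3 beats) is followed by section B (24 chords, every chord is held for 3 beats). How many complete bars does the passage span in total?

30 bars

A: 16 × 3 = 48 beats = 12 bars.
B: 24 × 3 = 72 beats = 18 bars.
Total: 12 + 18 = 30 bars.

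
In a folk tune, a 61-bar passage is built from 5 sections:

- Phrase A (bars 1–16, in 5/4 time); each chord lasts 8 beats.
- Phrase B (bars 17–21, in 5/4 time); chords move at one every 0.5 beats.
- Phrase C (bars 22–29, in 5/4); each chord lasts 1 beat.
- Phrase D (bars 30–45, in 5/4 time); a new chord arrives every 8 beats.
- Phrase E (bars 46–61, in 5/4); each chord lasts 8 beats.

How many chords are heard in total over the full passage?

120 chords

A has 80 beats and chords last 8 each, so 10 chords.
B has 25 beats and chords last 0.5 each, so 50 chords.
C has 40 beats and chords last 1 each, so 40 chords.
D has 80 beats and chords last 8 each, so 10 chords.
E has 80 beats and chords last 8 each, so 10 chords.
Total: 10 + 50 + 40 + 10 + 10 = 120.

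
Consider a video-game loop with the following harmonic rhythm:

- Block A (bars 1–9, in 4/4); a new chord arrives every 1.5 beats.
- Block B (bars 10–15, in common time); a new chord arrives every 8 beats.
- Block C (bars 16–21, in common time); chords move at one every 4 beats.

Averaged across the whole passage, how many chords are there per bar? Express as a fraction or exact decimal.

11/7 chords per bar

A: 9 bars of 4 beats is 36 beats; at 1.5 beats each that's 24 chords.
B: 6 bars of 4 beats is 24 beats; at 8 beats each that's 3 chords.
C: 6 bars of 4 beats is 24 beats; at 4 beats each that's 6 chords.
Overall: 33 chords over 21 bars → 33/21 = 11/7 chords per bar.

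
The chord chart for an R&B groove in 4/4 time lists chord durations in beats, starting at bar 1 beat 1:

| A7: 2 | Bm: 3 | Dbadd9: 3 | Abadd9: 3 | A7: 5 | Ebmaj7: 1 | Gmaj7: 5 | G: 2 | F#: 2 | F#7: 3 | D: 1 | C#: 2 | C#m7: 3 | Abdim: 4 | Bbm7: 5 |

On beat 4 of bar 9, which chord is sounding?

Beat 4 of bar 9 is beat (9−1)×4 + 4 = 36 overall.
Running totals: A7 ends at 2, Bm ends at 5, Dbadd9 ends at 8, Abadd9 ends at 11, A7 ends at 16, Ebmaj7 ends at 17, Gmaj7 ends at 22, G ends at 24, F# ends at 26, F#7 ends at 29, D ends at 30, C# ends at 32, C#m7 ends at 35, Abdim ends at 39.
Beat 36 falls within Abdim.

Abdim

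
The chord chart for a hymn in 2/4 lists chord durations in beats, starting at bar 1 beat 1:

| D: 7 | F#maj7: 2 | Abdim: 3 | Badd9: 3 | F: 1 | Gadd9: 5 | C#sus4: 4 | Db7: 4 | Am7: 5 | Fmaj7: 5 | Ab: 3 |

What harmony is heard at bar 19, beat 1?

Beat 1 of bar 19 is beat (19−1)×2 + 1 = 37 overall.
Running totals: D ends at 7, F#maj7 ends at 9, Abdim ends at 12, Badd9 ends at 15, F ends at 16, Gadd9 ends at 21, C#sus4 ends at 25, Db7 ends at 29, Am7 ends at 34, Fmaj7 ends at 39.
Beat 37 falls within Fmaj7.

Fmaj7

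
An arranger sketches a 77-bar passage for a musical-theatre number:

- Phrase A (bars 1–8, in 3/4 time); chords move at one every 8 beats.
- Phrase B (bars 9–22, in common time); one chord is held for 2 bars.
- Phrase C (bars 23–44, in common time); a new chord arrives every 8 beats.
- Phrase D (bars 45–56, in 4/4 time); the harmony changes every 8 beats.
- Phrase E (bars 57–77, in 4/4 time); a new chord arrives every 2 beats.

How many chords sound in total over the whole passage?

69 chords

A has 24 beats and chords last 8 each, so 3 chords.
B has 56 beats and chords last 8 each, so 7 chords.
C has 88 beats and chords last 8 each, so 11 chords.
D has 48 beats and chords last 8 each, so 6 chords.
E has 84 beats and chords last 2 each, so 42 chords.
Total: 3 + 7 + 11 + 6 + 42 = 69.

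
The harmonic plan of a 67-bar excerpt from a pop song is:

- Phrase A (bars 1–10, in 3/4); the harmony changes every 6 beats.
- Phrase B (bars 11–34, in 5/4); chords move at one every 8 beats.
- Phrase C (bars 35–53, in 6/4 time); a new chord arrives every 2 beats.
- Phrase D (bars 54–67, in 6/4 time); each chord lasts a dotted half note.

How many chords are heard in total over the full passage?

105 chords

A has 30 beats and chords last 6 each, so 5 chords.
B has 120 beats and chords last 8 each, so 15 chords.
C has 114 beats and chords last 2 each, so 57 chords.
D has 84 beats and chords last 3 each, so 28 chords.
Total: 5 + 15 + 57 + 28 = 105.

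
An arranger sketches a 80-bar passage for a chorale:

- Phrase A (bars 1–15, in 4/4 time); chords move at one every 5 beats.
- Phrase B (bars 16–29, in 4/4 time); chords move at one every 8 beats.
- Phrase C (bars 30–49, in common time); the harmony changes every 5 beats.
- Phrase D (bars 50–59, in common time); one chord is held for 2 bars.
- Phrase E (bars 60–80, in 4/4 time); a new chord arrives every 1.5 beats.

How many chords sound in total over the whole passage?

96 chords

A: 15 bars × 4 beats = 60 beats; 5 beats/chord → 12 chords.
B: 14 bars × 4 beats = 56 beats; 8 beats/chord → 7 chords.
C: 20 bars × 4 beats = 80 beats; 5 beats/chord → 16 chords.
D: 10 bars × 4 beats = 40 beats; 8 beats/chord → 5 chords.
E: 21 bars × 4 beats = 84 beats; 1.5 beats/chord → 56 chords.
Total: 12 + 7 + 16 + 5 + 56 = 96.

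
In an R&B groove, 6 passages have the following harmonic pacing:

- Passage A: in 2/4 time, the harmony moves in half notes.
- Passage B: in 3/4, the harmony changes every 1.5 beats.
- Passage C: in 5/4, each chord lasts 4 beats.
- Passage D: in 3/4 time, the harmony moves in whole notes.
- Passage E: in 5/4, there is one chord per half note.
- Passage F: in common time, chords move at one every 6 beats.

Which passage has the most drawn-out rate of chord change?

Passage F

A: 2/2 = 1 chord/bar.
B: 3/1.5 = 2 chords/bar.
C: 5/4 = 1.25 chords/bar.
D: 3/4 = 0.75 chords/bar.
E: 5/2 = 2.5 chords/bar.
F: 4/6 = 2/3 chords/bar.
Slowest is F at 2/3 chords/bar.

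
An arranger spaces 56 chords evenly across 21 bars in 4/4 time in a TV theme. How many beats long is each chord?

1.5 beats

21 bars × 4 beats/bar = 84 beats total.
84 beats ÷ 56 chords = 1.5 beats per chord.
(That is a dotted quarter note.)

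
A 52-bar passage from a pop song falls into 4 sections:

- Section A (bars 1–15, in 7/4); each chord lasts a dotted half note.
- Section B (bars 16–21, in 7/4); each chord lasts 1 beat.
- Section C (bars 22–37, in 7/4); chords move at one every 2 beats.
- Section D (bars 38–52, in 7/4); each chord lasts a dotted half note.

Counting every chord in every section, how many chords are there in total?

168 chords

A: 15·7 = 105 beats, 105/3 = 35 chords.
B: 6·7 = 42 beats, 42/1 = 42 chords.
C: 16·7 = 112 beats, 112/2 = 56 chords.
D: 15·7 = 105 beats, 105/3 = 35 chords.
Total: 35 + 42 + 56 + 35 = 168.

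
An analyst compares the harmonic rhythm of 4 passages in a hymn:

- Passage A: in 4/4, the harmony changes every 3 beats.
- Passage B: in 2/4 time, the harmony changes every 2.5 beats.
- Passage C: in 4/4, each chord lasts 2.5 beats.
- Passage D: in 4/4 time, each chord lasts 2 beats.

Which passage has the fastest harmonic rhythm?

A: 4/3 = 4/3 chords/bar.
B: 2/2.5 = 0.8 chords/bar.
C: 4/2.5 = 1.6 chords/bar.
D: 4/2 = 2 chords/bar.
Fastest is D at 2 chords/bar.

Passage D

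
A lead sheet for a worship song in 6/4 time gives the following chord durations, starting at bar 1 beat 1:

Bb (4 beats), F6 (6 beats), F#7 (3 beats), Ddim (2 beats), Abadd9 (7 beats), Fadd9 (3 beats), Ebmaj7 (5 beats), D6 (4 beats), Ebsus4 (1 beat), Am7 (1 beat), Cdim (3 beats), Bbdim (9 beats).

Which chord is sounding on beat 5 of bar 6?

Beat 5 of bar 6 is beat (6−1)×6 + 5 = 35 overall.
Running totals: Bb ends at 4, F6 ends at 10, F#7 ends at 13, Ddim ends at 15, Abadd9 ends at 22, Fadd9 ends at 25, Ebmaj7 ends at 30, D6 ends at 34, Ebsus4 ends at 35.
Beat 35 falls within Ebsus4.

Ebsus4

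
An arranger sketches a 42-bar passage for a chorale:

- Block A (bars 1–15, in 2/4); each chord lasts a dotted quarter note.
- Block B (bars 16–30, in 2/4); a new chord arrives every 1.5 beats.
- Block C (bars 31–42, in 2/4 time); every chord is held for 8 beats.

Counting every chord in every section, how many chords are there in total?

A: 15 bars × 2 beats = 30 beats; 1.5 beats/chord → 20 chords.
B: 15 bars × 2 beats = 30 beats; 1.5 beats/chord → 20 chords.
C: 12 bars × 2 beats = 24 beats; 8 beats/chord → 3 chords.
Total: 20 + 20 + 3 = 43.

43 chords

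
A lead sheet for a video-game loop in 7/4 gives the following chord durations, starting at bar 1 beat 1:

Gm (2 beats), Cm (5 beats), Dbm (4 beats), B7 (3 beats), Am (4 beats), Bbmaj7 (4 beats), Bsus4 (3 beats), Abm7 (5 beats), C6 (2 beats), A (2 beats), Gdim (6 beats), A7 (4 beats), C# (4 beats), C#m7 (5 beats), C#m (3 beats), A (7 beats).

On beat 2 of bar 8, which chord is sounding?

C#m7

Beat 2 of bar 8 is beat (8−1)×7 + 2 = 51 overall.
Running totals: Gm ends at 2, Cm ends at 7, Dbm ends at 11, B7 ends at 14, Am ends at 18, Bbmaj7 ends at 22, Bsus4 ends at 25, Abm7 ends at 30, C6 ends at 32, A ends at 34, Gdim ends at 40, A7 ends at 44, C# ends at 48, C#m7 ends at 53.
Beat 51 falls within C#m7.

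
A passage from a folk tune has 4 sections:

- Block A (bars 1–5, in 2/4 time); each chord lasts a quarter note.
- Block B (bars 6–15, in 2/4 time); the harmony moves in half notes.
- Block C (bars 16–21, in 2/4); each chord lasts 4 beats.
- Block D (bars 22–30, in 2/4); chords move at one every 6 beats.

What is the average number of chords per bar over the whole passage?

A: 5 bars of 2 beats is 10 beats; at 1 beat each that's 10 chords.
B: 10 bars of 2 beats is 20 beats; at 2 beats each that's 10 chords.
C: 6 bars of 2 beats is 12 beats; at 4 beats each that's 3 chords.
D: 9 bars of 2 beats is 18 beats; at 6 beats each that's 3 chords.
Overall: 26 chords over 30 bars → 26/30 = 13/15 chords per bar.

13/15 chords per bar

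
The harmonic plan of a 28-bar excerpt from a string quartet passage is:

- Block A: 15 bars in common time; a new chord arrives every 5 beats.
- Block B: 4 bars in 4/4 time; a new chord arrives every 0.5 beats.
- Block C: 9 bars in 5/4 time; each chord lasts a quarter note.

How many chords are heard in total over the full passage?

A has 60 beats and chords last 5 each, so 12 chords.
B has 16 beats and chords last 0.5 each, so 32 chords.
C has 45 beats and chords last 1 each, so 45 chords.
Total: 12 + 32 + 45 = 89.

89 chords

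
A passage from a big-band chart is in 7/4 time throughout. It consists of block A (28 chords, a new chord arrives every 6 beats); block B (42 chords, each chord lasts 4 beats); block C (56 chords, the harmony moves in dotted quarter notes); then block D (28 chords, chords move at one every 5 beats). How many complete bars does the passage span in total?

A: 28 × 6 = 168 beats = 24 bars.
B: 42 × 4 = 168 beats = 24 bars.
C: 56 × 1.5 = 84 beats = 12 bars.
D: 28 × 5 = 140 beats = 20 bars.
Total: 24 + 24 + 12 + 20 = 80 bars.

80 bars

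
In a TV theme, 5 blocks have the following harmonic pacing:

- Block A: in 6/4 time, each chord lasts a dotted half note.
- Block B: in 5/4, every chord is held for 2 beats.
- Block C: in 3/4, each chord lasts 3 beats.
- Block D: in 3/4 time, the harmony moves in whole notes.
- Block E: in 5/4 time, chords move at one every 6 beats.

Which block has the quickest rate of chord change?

A: each chord is 3 beats in 6/4, so 2 per bar.
B: each chord is 2 beats in 5/4, so 2.5 per bar.
C: each chord is 3 beats in 3/4, so 1 per bar.
D: each chord is 4 beats in 3/4, so 0.75 per bar.
E: each chord is 6 beats in 5/4, so 5/6 per bar.
Fastest is B at 2.5 chords/bar.

Block B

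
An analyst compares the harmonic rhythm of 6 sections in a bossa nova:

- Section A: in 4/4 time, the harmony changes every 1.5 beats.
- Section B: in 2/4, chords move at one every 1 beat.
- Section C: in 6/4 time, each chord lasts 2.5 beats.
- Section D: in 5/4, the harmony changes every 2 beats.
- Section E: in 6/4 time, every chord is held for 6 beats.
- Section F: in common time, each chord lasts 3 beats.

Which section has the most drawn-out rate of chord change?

A: each chord is 1.5 beats in 4/4, so 8/3 per bar.
B: each chord is 1 beat in 2/4, so 2 per bar.
C: each chord is 2.5 beats in 6/4, so 2.4 per bar.
D: each chord is 2 beats in 5/4, so 2.5 per bar.
E: each chord is 6 beats in 6/4, so 1 per bar.
F: each chord is 3 beats in 4/4, so 4/3 per bar.
Slowest is E at 1 chords/bar.

Section E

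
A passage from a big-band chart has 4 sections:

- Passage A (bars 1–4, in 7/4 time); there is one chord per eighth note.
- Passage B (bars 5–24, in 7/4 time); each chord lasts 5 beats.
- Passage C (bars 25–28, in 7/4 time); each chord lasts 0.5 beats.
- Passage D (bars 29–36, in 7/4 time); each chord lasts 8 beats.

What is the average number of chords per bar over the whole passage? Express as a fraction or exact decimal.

A: 4 × 7 = 28 beats ÷ 0.5 = 56 chords.
B: 20 × 7 = 140 beats ÷ 5 = 28 chords.
C: 4 × 7 = 28 beats ÷ 0.5 = 56 chords.
D: 8 × 7 = 56 beats ÷ 8 = 7 chords.
Overall: 147 chords over 36 bars → 147/36 = 49/12 chords per bar.

49/12 chords per bar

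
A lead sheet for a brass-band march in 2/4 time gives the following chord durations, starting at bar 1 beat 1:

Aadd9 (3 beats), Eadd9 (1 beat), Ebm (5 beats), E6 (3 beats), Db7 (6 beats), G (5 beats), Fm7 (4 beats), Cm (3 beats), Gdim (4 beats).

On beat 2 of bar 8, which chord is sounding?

Db7

Beat 2 of bar 8 is beat (8−1)×2 + 2 = 16 overall.
Running totals: Aadd9 ends at 3, Eadd9 ends at 4, Ebm ends at 9, E6 ends at 12, Db7 ends at 18.
Beat 16 falls within Db7.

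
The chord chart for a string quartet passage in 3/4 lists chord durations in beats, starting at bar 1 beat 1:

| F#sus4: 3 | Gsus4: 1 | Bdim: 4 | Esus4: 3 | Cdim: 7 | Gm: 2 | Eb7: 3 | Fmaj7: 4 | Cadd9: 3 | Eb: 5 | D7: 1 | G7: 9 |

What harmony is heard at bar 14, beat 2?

G7

Beat 2 of bar 14 is beat (14−1)×3 + 2 = 41 overall.
Running totals: F#sus4 ends at 3, Gsus4 ends at 4, Bdim ends at 8, Esus4 ends at 11, Cdim ends at 18, Gm ends at 20, Eb7 ends at 23, Fmaj7 ends at 27, Cadd9 ends at 30, Eb ends at 35, D7 ends at 36, G7 ends at 45.
Beat 41 falls within G7.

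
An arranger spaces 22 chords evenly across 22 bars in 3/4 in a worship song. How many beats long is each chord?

3 beats

22 bars × 3 beats/bar = 66 beats total.
66 beats ÷ 22 chords = 3 beats per chord.
(That is a dotted half note.)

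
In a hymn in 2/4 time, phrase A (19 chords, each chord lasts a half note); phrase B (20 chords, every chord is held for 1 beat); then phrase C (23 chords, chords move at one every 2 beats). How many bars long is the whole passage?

52 bars

A: 19 × 2 = 38 beats = 19 bars.
B: 20 × 1 = 20 beats = 10 bars.
C: 23 × 2 = 46 beats = 23 bars.
Total: 19 + 10 + 23 = 52 bars.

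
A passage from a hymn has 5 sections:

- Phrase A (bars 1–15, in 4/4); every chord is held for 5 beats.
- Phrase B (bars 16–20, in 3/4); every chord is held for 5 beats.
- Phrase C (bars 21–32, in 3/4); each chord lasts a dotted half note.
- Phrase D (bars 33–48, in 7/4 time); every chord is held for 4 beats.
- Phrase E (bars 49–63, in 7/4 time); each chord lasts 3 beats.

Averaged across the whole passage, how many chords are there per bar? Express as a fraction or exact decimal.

A: 15 × 4 = 60 beats ÷ 5 = 12 chords.
B: 5 × 3 = 15 beats ÷ 5 = 3 chords.
C: 12 × 3 = 36 beats ÷ 3 = 12 chords.
D: 16 × 7 = 112 beats ÷ 4 = 28 chords.
E: 15 × 7 = 105 beats ÷ 3 = 35 chords.
Overall: 90 chords over 63 bars → 90/63 = 10/7 chords per bar.

10/7 chords per bar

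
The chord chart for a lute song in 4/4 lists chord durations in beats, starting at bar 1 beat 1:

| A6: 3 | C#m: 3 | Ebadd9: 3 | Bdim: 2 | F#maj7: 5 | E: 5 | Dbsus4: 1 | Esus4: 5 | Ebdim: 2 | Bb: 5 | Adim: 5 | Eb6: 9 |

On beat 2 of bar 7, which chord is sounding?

Beat 2 of bar 7 is beat (7−1)×4 + 2 = 26 overall.
Running totals: A6 ends at 3, C#m ends at 6, Ebadd9 ends at 9, Bdim ends at 11, F#maj7 ends at 16, E ends at 21, Dbsus4 ends at 22, Esus4 ends at 27.
Beat 26 falls within Esus4.

Esus4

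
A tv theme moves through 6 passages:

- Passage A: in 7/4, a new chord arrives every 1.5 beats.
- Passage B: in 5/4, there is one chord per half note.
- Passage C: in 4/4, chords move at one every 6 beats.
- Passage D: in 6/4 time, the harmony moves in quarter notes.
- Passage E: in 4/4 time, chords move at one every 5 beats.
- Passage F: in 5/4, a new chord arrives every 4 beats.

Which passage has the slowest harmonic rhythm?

A: 7 beats/bar ÷ 1.5 beats/chord = 14/3 chords/bar.
B: 5 beats/bar ÷ 2 beats/chord = 2.5 chords/bar.
C: 4 beats/bar ÷ 6 beats/chord = 2/3 chords/bar.
D: 6 beats/bar ÷ 1 beat/chord = 6 chords/bar.
E: 4 beats/bar ÷ 5 beats/chord = 0.8 chords/bar.
F: 5 beats/bar ÷ 4 beats/chord = 1.25 chords/bar.
Slowest is C at 2/3 chords/bar.

Passage C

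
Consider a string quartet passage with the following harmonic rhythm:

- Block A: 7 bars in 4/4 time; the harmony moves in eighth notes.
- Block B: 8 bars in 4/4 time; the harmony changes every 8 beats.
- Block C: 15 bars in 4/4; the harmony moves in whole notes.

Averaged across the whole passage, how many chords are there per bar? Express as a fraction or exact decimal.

A: 7 × 4 = 28 beats ÷ 0.5 = 56 chords.
B: 8 × 4 = 32 beats ÷ 8 = 4 chords.
C: 15 × 4 = 60 beats ÷ 4 = 15 chords.
Overall: 75 chords over 30 bars → 75/30 = 2.5 chords per bar.

2.5 chords per bar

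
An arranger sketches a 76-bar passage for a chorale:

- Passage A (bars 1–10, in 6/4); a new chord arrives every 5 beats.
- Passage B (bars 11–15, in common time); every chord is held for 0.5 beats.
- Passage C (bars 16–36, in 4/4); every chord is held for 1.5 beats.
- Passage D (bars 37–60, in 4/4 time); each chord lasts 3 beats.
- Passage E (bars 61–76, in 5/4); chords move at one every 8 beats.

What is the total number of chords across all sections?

A: 10·6 = 60 beats, 60/5 = 12 chords.
B: 5·4 = 20 beats, 20/0.5 = 40 chords.
C: 21·4 = 84 beats, 84/1.5 = 56 chords.
D: 24·4 = 96 beats, 96/3 = 32 chords.
E: 16·5 = 80 beats, 80/8 = 10 chords.
Total: 12 + 40 + 56 + 32 + 10 = 150.

150 chords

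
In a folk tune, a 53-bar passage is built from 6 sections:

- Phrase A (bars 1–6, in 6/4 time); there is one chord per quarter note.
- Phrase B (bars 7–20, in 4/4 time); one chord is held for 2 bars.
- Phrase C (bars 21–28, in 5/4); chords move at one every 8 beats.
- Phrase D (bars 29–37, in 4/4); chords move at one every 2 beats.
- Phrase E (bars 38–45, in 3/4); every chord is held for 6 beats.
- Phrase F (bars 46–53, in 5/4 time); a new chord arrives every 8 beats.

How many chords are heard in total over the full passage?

75 chords

A has 36 beats and chords last 1 each, so 36 chords.
B has 56 beats and chords last 8 each, so 7 chords.
C has 40 beats and chords last 8 each, so 5 chords.
D has 36 beats and chords last 2 each, so 18 chords.
E has 24 beats and chords last 6 each, so 4 chords.
F has 40 beats and chords last 8 each, so 5 chords.
Total: 36 + 7 + 5 + 18 + 4 + 5 = 75.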